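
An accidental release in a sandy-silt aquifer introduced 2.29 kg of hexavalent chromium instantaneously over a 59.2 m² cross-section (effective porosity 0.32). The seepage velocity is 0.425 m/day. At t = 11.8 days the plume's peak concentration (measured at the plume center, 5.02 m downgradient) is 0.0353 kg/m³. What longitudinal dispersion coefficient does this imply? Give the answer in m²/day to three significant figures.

At the plume center C_max = M/(n_e·A·√(4πDt)), so D = M²/(4πt·(n_e·A·C_max)²).
n_e·A·C_max = 0.32 × 59.2 × 0.0353 = 0.6687 kg/m.
D = 2.29²/(4π × 11.8 × 0.6687²) = 0.0791 m²/day.

0.0791 m²/day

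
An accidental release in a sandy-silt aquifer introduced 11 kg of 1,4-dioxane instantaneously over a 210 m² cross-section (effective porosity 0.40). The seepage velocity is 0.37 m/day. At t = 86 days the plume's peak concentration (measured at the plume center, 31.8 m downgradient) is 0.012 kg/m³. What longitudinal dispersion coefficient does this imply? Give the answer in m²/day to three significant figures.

0.110 m²/day

At the plume center C_max = M/(n_e·A·√(4πDt)), so D = M²/(4πt·(n_e·A·C_max)²).
n_e·A·C_max = 0.40 × 210 × 0.012 = 1.008 kg/m.
D = 11²/(4π × 86 × 1.008²) = 0.110 m²/day.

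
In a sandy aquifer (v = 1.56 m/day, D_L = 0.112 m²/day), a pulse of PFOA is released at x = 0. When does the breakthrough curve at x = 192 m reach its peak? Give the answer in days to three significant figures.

123 days

For the 1D instantaneous-source solution, setting ∂C/∂t = 0 at fixed x gives v²t² + 2Dt − x² = 0, so t = (√(D² + v²x²) − D)/v².
√(D² + v²x²) = √(0.112² + 1.56² × 192²) = 299.5; v² = 2.4336.
t = (299.5 − 0.112)/2.4336 = 123 days (vs. the pure-advection estimate x/v = 123 d).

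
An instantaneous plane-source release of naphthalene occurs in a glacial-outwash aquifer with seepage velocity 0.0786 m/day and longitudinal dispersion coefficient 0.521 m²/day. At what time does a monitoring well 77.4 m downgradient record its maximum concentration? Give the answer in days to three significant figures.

For the 1D instantaneous-source solution, setting ∂C/∂t = 0 at fixed x gives v²t² + 2Dt − x² = 0, so t = (√(D² + v²x²) − D)/v².
√(D² + v²x²) = √(0.521² + 0.0786² × 77.4²) = 6.106; v² = 0.00617796.
t = (6.106 − 0.521)/0.00617796 = 904 days (vs. the pure-advection estimate x/v = 985 d).

904 days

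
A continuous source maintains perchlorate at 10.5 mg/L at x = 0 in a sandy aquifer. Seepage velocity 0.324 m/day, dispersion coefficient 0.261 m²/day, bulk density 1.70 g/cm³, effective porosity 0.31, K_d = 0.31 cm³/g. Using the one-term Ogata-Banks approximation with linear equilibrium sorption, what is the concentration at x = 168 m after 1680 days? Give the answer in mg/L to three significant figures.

10.2 mg/L

Retardation factor R = 1 + ρ_b·K_d/n = 1 + 1.70 × 0.31/0.31 = 2.700.
Sorption retards both mechanisms: v_R = v/R = 0.1200 m/day, D_R = D/R = 0.09667 m²/day.
v_R·t = 0.1200 × 1680 = 201.6 m; 2√(D_R t) = 25.49 m; argument = (168 − 201.6)/25.49 = -1.318.
C = C₀ × ½·erfc(-1.318) = 10.5 × 0.9688 = 10.2 mg/L.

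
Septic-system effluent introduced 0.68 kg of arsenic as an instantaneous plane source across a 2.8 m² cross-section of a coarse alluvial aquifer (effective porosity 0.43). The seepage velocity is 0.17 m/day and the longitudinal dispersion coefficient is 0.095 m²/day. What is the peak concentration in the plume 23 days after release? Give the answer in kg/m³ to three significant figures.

The peak of an instantaneous 1D plume sits at x = vt; there the Gaussian factor is 1 and C_max = M/(n_e·A·√(4πDt)), where n_e·A is the pore area the mass is dissolved in.
√(4πDt) = √(4π × 0.095 × 23) = 5.240 m, so C_max = 0.68/(0.43 × 2.8 × 5.240) = 0.108 kg/m³.

0.108 kg/m³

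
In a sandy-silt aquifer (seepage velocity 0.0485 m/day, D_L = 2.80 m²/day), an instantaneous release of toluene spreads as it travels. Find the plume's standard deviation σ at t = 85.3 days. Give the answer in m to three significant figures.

21.9 m

Dispersive spreading gives a Gaussian with σ² = 2Dt; advection only shifts the center.
σ = √(2 × 2.80 × 85.3) = 21.9 m.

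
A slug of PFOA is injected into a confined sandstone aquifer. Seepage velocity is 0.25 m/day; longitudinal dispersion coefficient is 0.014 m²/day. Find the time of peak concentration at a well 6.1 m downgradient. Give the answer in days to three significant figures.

24.2 days

For the 1D instantaneous-source solution, setting ∂C/∂t = 0 at fixed x gives v²t² + 2Dt − x² = 0, so t = (√(D² + v²x²) − D)/v².
√(D² + v²x²) = √(0.014² + 0.25² × 6.1²) = 1.525; v² = 0.0625.
t = (1.525 − 0.014)/0.0625 = 24.2 days (vs. the pure-advection estimate x/v = 24.4 d).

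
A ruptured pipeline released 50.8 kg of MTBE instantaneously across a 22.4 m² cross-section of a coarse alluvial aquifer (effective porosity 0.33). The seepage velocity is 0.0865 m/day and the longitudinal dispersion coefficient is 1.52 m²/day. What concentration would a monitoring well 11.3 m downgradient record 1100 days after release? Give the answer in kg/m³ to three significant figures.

For an instantaneous plane source, C(x,t) = M/(n_e·A·√(4πDt)) · exp(−(x−vt)²/(4Dt)), with n_e·A the pore (flow) area.
Plume center vt = 0.0865 × 1100 = 95.15 m, so the well at 11.3 m is 83.85 m upgradient of the peak.
√(4πDt) = 145.0 m, giving peak height M/(n_e·A·√(4πDt)) = 50.8/(0.33 × 22.4 × 145.0) = 0.04740 kg/m³.
(x−vt)²/(4Dt) = (-83.85)²/(4 × 1.52 × 1100) = 1.051; exp(−1.051) = 0.3496.
C = 0.04740 × 0.3496 = 0.0166 kg/m³.

0.0166 kg/m³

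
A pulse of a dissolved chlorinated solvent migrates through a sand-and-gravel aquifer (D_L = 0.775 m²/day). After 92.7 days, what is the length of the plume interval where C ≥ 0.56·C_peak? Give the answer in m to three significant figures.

The plume is Gaussian with σ = √(2Dt) = √(2 × 0.775 × 92.7) = 11.99 m.
C/C_peak = exp(−Δx²/(2σ²)) = 0.56 ⇒ Δx = σ·√(−2 ln 0.56) = 11.99 × 1.077 = 12.91 m.
Width = 2Δx = 25.8 m.

25.8 m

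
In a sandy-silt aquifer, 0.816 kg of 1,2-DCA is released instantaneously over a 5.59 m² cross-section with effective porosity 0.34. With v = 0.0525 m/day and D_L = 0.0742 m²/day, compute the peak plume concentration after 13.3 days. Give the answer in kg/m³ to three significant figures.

The peak of an instantaneous 1D plume sits at x = vt; there the Gaussian factor is 1 and C_max = M/(n_e·A·√(4πDt)), where n_e·A is the pore area the mass is dissolved in.
√(4πDt) = √(4π × 0.0742 × 13.3) = 3.522 m, so C_max = 0.816/(0.34 × 5.59 × 3.522) = 0.122 kg/m³.

0.122 kg/m³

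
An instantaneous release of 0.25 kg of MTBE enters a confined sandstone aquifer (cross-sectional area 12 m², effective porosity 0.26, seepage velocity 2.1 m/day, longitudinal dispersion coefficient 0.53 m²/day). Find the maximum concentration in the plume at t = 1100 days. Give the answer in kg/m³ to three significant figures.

The peak of an instantaneous 1D plume sits at x = vt; there the Gaussian factor is 1 and C_max = M/(n_e·A·√(4πDt)), where n_e·A is the pore area the mass is dissolved in.
√(4πDt) = √(4π × 0.53 × 1100) = 85.59 m, so C_max = 0.25/(0.26 × 12 × 85.59) = 0.000936 kg/m³.

0.000936 kg/m³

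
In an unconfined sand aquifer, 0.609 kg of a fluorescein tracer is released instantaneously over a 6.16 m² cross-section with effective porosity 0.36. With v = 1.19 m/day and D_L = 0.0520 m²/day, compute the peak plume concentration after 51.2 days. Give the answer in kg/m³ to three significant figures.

The peak of an instantaneous 1D plume sits at x = vt; there the Gaussian factor is 1 and C_max = M/(n_e·A·√(4πDt)), where n_e·A is the pore area the mass is dissolved in.
√(4πDt) = √(4π × 0.0520 × 51.2) = 5.784 m, so C_max = 0.609/(0.36 × 6.16 × 5.784) = 0.0475 kg/m³.

0.0475 kg/m³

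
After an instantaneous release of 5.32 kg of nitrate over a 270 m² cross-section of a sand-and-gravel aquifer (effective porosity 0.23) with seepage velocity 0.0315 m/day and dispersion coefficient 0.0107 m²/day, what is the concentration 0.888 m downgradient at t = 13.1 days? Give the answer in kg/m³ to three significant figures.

0.0431 kg/m³

For an instantaneous plane source, C(x,t) = M/(n_e·A·√(4πDt)) · exp(−(x−vt)²/(4Dt)), with n_e·A the pore (flow) area.
Plume center vt = 0.0315 × 13.1 = 0.41265 m, so the well at 0.888 m is 0.47535 m downgradient of the peak.
√(4πDt) = 1.327 m, giving peak height M/(n_e·A·√(4πDt)) = 5.32/(0.23 × 270 × 1.327) = 0.06456 kg/m³.
(x−vt)²/(4Dt) = (0.47535)²/(4 × 0.0107 × 13.1) = 0.4030; exp(−0.4030) = 0.6683.
C = 0.06456 × 0.6683 = 0.0431 kg/m³.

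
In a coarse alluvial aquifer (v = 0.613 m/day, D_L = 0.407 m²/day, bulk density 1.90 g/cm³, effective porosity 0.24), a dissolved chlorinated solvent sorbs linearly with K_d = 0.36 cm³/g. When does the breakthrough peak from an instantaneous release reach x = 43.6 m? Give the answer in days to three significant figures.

270 days

Retardation factor R = 1 + ρ_b·K_d/n = 1 + 1.90 × 0.36/0.24 = 3.850.
Sorption retards both mechanisms: v_R = v/R = 0.1592 m/day, D_R = D/R = 0.1057 m²/day.
Peak time from v_R²t² + 2D_R t − x² = 0: t = (√(D_R² + v_R²x²) − D_R)/v_R².
√(D_R² + v_R²x²) = √(0.1057² + 0.1592² × 43.6²) = 6.942; v_R² = 0.02534.
t = (6.942 − 0.1057)/0.02534 = 270 days.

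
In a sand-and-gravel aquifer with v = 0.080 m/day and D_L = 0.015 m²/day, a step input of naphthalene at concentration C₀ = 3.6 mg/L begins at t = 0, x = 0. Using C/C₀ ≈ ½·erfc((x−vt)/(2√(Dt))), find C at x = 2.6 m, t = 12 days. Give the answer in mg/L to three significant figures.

0.0113 mg/L

For a continuous step input, C/C₀ ≈ ½·erfc((x−vt)/(2√(Dt))).
vt = 0.080 × 12 = 0.96 m and 2√(Dt) = 2√(0.015 × 12) = 0.8485 m.
Argument (x−vt)/(2√(Dt)) = (2.6 − 0.96)/0.8485 = 1.933; ½·erfc(1.933) = 0.003132.
C = 3.6 × 0.003132 = 0.0113 mg/L.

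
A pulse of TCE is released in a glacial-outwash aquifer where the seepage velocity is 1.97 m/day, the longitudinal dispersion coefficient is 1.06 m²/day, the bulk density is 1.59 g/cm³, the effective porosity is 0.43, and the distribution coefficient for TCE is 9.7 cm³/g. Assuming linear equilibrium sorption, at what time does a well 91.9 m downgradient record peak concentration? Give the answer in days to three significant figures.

Retardation factor R = 1 + ρ_b·K_d/n = 1 + 1.59 × 9.7/0.43 = 36.87.
Sorption retards both mechanisms: v_R = v/R = 0.05343 m/day, D_R = D/R = 0.02875 m²/day.
Peak time from v_R²t² + 2D_R t − x² = 0: t = (√(D_R² + v_R²x²) − D_R)/v_R².
√(D_R² + v_R²x²) = √(0.02875² + 0.05343² × 91.9²) = 4.910; v_R² = 0.002855.
t = (4.910 − 0.02875)/0.002855 = 1710 days.

1710 days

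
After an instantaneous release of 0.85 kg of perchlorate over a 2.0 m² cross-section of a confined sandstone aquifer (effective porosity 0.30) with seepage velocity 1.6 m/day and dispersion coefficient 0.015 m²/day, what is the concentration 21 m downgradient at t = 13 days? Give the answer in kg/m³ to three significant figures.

0.860 kg/m³

For an instantaneous plane source, C(x,t) = M/(n_e·A·√(4πDt)) · exp(−(x−vt)²/(4Dt)), with n_e·A the pore (flow) area.
Plume center vt = 1.6 × 13 = 20.8 m, so the well at 21 m is 0.2 m downgradient of the peak.
√(4πDt) = 1.565 m, giving peak height M/(n_e·A·√(4πDt)) = 0.85/(0.30 × 2.0 × 1.565) = 0.9052 kg/m³.
(x−vt)²/(4Dt) = (0.2)²/(4 × 0.015 × 13) = 0.05128; exp(−0.05128) = 0.9500.
C = 0.9052 × 0.9500 = 0.860 kg/m³.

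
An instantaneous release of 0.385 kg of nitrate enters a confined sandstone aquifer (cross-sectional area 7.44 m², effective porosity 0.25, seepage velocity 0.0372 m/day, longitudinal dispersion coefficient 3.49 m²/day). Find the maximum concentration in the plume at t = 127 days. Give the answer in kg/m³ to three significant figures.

0.00277 kg/m³

The peak of an instantaneous 1D plume sits at x = vt; there the Gaussian factor is 1 and C_max = M/(n_e·A·√(4πDt)), where n_e·A is the pore area the mass is dissolved in.
√(4πDt) = √(4π × 3.49 × 127) = 74.63 m, so C_max = 0.385/(0.25 × 7.44 × 74.63) = 0.00277 kg/m³.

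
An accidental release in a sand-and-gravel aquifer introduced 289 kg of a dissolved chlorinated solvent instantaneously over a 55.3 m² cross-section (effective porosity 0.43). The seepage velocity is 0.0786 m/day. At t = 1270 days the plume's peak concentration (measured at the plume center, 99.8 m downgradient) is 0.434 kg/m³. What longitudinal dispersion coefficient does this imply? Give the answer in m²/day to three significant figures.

0.0491 m²/day

At the plume center C_max = M/(n_e·A·√(4πDt)), so D = M²/(4πt·(n_e·A·C_max)²).
n_e·A·C_max = 0.43 × 55.3 × 0.434 = 10.32 kg/m.
D = 289²/(4π × 1270 × 10.32²) = 0.0491 m²/day.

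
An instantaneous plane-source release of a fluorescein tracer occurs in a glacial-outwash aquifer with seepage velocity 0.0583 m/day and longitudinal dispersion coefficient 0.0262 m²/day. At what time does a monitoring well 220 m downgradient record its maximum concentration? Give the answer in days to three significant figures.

3770 days

For the 1D instantaneous-source solution, setting ∂C/∂t = 0 at fixed x gives v²t² + 2Dt − x² = 0, so t = (√(D² + v²x²) − D)/v².
√(D² + v²x²) = √(0.0262² + 0.0583² × 220²) = 12.83; v² = 0.00339889.
t = (12.83 − 0.0262)/0.00339889 = 3770 days (vs. the pure-advection estimate x/v = 3770 d).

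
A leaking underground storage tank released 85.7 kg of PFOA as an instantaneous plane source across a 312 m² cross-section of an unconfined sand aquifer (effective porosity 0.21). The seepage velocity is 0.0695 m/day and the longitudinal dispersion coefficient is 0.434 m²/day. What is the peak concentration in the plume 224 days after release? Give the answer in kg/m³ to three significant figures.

The peak of an instantaneous 1D plume sits at x = vt; there the Gaussian factor is 1 and C_max = M/(n_e·A·√(4πDt)), where n_e·A is the pore area the mass is dissolved in.
√(4πDt) = √(4π × 0.434 × 224) = 34.95 m, so C_max = 85.7/(0.21 × 312 × 34.95) = 0.0374 kg/m³.

0.0374 kg/m³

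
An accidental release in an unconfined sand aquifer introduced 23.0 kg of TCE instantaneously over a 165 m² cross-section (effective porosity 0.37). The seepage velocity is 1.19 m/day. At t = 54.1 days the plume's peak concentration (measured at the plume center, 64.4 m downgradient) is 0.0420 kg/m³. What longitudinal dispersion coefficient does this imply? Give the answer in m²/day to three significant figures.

At the plume center C_max = M/(n_e·A·√(4πDt)), so D = M²/(4πt·(n_e·A·C_max)²).
n_e·A·C_max = 0.37 × 165 × 0.0420 = 2.564 kg/m.
D = 23.0²/(4π × 54.1 × 2.564²) = 0.118 m²/day.

0.118 m²/day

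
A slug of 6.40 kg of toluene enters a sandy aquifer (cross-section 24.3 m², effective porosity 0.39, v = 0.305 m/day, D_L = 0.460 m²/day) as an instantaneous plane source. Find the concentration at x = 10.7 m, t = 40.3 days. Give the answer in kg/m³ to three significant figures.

For an instantaneous plane source, C(x,t) = M/(n_e·A·√(4πDt)) · exp(−(x−vt)²/(4Dt)), with n_e·A the pore (flow) area.
Plume center vt = 0.305 × 40.3 = 12.2915 m, so the well at 10.7 m is 1.5915 m upgradient of the peak.
√(4πDt) = 15.26 m, giving peak height M/(n_e·A·√(4πDt)) = 6.40/(0.39 × 24.3 × 15.26) = 0.04425 kg/m³.
(x−vt)²/(4Dt) = (-1.5915)²/(4 × 0.460 × 40.3) = 0.03416; exp(−0.03416) = 0.9664.
C = 0.04425 × 0.9664 = 0.0428 kg/m³.

0.0428 kg/m³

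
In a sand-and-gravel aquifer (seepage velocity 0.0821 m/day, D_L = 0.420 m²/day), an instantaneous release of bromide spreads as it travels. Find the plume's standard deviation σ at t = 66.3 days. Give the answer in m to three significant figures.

7.46 m

Dispersive spreading gives a Gaussian with σ² = 2Dt; advection only shifts the center.
σ = √(2 × 0.420 × 66.3) = 7.46 m.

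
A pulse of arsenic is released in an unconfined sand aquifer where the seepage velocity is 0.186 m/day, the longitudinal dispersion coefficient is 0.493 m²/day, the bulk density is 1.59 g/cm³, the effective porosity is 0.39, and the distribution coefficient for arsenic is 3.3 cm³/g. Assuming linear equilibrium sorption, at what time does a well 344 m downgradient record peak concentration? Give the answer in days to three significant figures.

Retardation factor R = 1 + ρ_b·K_d/n = 1 + 1.59 × 3.3/0.39 = 14.45.
Sorption retards both mechanisms: v_R = v/R = 0.01287 m/day, D_R = D/R = 0.03412 m²/day.
Peak time from v_R²t² + 2D_R t − x² = 0: t = (√(D_R² + v_R²x²) − D_R)/v_R².
√(D_R² + v_R²x²) = √(0.03412² + 0.01287² × 344²) = 4.427; v_R² = 0.0001656.
t = (4.427 − 0.03412)/0.0001656 = 26500 days.

26500 days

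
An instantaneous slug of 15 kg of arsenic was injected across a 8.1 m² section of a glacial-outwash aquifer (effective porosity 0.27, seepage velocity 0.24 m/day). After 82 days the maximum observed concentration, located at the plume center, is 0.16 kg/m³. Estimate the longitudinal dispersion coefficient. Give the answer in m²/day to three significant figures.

1.78 m²/day

At the plume center C_max = M/(n_e·A·√(4πDt)), so D = M²/(4πt·(n_e·A·C_max)²).
n_e·A·C_max = 0.27 × 8.1 × 0.16 = 0.3499 kg/m.
D = 15²/(4π × 82 × 0.3499²) = 1.78 m²/day.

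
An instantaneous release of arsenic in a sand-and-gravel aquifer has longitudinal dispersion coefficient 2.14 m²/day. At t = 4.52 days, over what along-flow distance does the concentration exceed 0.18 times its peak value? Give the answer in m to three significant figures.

The plume is Gaussian with σ = √(2Dt) = √(2 × 2.14 × 4.52) = 4.398 m.
C/C_peak = exp(−Δx²/(2σ²)) = 0.18 ⇒ Δx = σ·√(−2 ln 0.18) = 4.398 × 1.852 = 8.145 m.
Width = 2Δx = 16.3 m.

16.3 m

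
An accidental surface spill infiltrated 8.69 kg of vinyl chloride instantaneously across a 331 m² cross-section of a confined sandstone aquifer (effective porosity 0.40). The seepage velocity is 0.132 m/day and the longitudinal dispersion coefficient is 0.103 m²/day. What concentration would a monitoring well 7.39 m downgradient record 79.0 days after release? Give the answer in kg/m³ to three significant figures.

0.00489 kg/m³

For an instantaneous plane source, C(x,t) = M/(n_e·A·√(4πDt)) · exp(−(x−vt)²/(4Dt)), with n_e·A the pore (flow) area.
Plume center vt = 0.132 × 79.0 = 10.428 m, so the well at 7.39 m is 3.038 m upgradient of the peak.
√(4πDt) = 10.11 m, giving peak height M/(n_e·A·√(4πDt)) = 8.69/(0.40 × 331 × 10.11) = 0.006492 kg/m³.
(x−vt)²/(4Dt) = (-3.038)²/(4 × 0.103 × 79.0) = 0.2836; exp(−0.2836) = 0.7531.
C = 0.006492 × 0.7531 = 0.00489 kg/m³.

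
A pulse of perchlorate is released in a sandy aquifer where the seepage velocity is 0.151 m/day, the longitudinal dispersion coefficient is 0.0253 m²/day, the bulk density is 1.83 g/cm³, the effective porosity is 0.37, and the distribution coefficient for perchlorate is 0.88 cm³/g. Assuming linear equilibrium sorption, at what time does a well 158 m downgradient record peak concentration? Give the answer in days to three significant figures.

Retardation factor R = 1 + ρ_b·K_d/n = 1 + 1.83 × 0.88/0.37 = 5.352.
Sorption retards both mechanisms: v_R = v/R = 0.02821 m/day, D_R = D/R = 0.004727 m²/day.
Peak time from v_R²t² + 2D_R t − x² = 0: t = (√(D_R² + v_R²x²) − D_R)/v_R².
√(D_R² + v_R²x²) = √(0.004727² + 0.02821² × 158²) = 4.457; v_R² = 0.0007958.
t = (4.457 − 0.004727)/0.0007958 = 5590 days.

5590 days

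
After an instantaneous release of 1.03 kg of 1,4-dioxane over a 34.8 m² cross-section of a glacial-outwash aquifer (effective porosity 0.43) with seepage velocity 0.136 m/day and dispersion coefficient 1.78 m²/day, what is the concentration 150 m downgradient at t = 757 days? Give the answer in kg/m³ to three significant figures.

For an instantaneous plane source, C(x,t) = M/(n_e·A·√(4πDt)) · exp(−(x−vt)²/(4Dt)), with n_e·A the pore (flow) area.
Plume center vt = 0.136 × 757 = 102.952 m, so the well at 150 m is 47.048 m downgradient of the peak.
√(4πDt) = 130.1 m, giving peak height M/(n_e·A·√(4πDt)) = 1.03/(0.43 × 34.8 × 130.1) = 0.0005291 kg/m³.
(x−vt)²/(4Dt) = (47.048)²/(4 × 1.78 × 757) = 0.4107; exp(−0.4107) = 0.6632.
C = 0.0005291 × 0.6632 = 0.000351 kg/m³.

0.000351 kg/m³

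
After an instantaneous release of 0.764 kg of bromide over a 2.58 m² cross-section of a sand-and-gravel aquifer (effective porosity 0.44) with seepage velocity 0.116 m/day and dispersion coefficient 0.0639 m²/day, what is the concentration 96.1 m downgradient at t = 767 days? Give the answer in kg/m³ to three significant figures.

For an instantaneous plane source, C(x,t) = M/(n_e·A·√(4πDt)) · exp(−(x−vt)²/(4Dt)), with n_e·A the pore (flow) area.
Plume center vt = 0.116 × 767 = 88.972 m, so the well at 96.1 m is 7.128 m downgradient of the peak.
√(4πDt) = 24.82 m, giving peak height M/(n_e·A·√(4πDt)) = 0.764/(0.44 × 2.58 × 24.82) = 0.02712 kg/m³.
(x−vt)²/(4Dt) = (7.128)²/(4 × 0.0639 × 767) = 0.2592; exp(−0.2592) = 0.7717.
C = 0.02712 × 0.7717 = 0.0209 kg/m³.

0.0209 kg/m³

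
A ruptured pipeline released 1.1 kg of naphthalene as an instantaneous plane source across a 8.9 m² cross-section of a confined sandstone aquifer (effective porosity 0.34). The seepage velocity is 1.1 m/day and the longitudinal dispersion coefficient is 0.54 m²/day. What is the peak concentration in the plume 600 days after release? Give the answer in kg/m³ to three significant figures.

0.00570 kg/m³

The peak of an instantaneous 1D plume sits at x = vt; there the Gaussian factor is 1 and C_max = M/(n_e·A·√(4πDt)), where n_e·A is the pore area the mass is dissolved in.
√(4πDt) = √(4π × 0.54 × 600) = 63.81 m, so C_max = 1.1/(0.34 × 8.9 × 63.81) = 0.00570 kg/m³.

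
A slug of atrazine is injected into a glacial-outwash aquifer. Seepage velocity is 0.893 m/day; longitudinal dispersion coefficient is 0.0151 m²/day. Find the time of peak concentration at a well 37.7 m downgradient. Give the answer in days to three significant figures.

42.2 days

For the 1D instantaneous-source solution, setting ∂C/∂t = 0 at fixed x gives v²t² + 2Dt − x² = 0, so t = (√(D² + v²x²) − D)/v².
√(D² + v²x²) = √(0.0151² + 0.893² × 37.7²) = 33.67; v² = 0.797449.
t = (33.67 − 0.0151)/0.797449 = 42.2 days (vs. the pure-advection estimate x/v = 42.2 d).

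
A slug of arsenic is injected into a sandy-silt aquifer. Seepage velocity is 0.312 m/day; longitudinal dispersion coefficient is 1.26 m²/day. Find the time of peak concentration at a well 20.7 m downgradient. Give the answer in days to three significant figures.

54.7 days

For the 1D instantaneous-source solution, setting ∂C/∂t = 0 at fixed x gives v²t² + 2Dt − x² = 0, so t = (√(D² + v²x²) − D)/v².
√(D² + v²x²) = √(1.26² + 0.312² × 20.7²) = 6.580; v² = 0.097344.
t = (6.580 − 1.26)/0.097344 = 54.7 days (vs. the pure-advection estimate x/v = 66.3 d).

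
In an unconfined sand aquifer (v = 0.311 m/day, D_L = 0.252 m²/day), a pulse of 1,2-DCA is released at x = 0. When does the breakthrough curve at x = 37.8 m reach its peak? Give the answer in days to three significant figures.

For the 1D instantaneous-source solution, setting ∂C/∂t = 0 at fixed x gives v²t² + 2Dt − x² = 0, so t = (√(D² + v²x²) − D)/v².
√(D² + v²x²) = √(0.252² + 0.311² × 37.8²) = 11.76; v² = 0.096721.
t = (11.76 − 0.252)/0.096721 = 119 days (vs. the pure-advection estimate x/v = 122 d).

119 days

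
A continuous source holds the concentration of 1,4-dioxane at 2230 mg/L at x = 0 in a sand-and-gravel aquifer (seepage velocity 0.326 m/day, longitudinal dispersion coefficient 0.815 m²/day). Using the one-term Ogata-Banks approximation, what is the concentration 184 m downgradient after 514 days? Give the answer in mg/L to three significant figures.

636 mg/L

For a continuous step input, C/C₀ ≈ ½·erfc((x−vt)/(2√(Dt))).
vt = 0.326 × 514 = 167.564 m and 2√(Dt) = 2√(0.815 × 514) = 40.93 m.
Argument (x−vt)/(2√(Dt)) = (184 − 167.564)/40.93 = 0.4016; ½·erfc(0.4016) = 0.2850.
C = 2230 × 0.2850 = 636 mg/L.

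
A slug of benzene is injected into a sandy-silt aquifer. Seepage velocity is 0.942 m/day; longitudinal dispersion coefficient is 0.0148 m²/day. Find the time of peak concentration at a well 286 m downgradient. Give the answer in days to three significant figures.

For the 1D instantaneous-source solution, setting ∂C/∂t = 0 at fixed x gives v²t² + 2Dt − x² = 0, so t = (√(D² + v²x²) − D)/v².
√(D² + v²x²) = √(0.0148² + 0.942² × 286²) = 269.4; v² = 0.887364.
t = (269.4 − 0.0148)/0.887364 = 304 days (vs. the pure-advection estimate x/v = 304 d).

304 days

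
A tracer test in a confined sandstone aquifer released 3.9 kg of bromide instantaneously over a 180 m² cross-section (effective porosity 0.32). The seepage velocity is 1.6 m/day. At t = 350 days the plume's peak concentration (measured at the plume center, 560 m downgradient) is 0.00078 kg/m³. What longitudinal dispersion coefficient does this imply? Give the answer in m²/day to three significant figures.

At the plume center C_max = M/(n_e·A·√(4πDt)), so D = M²/(4πt·(n_e·A·C_max)²).
n_e·A·C_max = 0.32 × 180 × 0.00078 = 0.04493 kg/m.
D = 3.9²/(4π × 350 × 0.04493²) = 1.71 m²/day.

1.71 m²/day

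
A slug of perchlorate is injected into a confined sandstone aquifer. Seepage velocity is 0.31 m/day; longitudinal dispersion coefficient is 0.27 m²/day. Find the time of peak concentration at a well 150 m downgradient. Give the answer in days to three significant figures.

For the 1D instantaneous-source solution, setting ∂C/∂t = 0 at fixed x gives v²t² + 2Dt − x² = 0, so t = (√(D² + v²x²) − D)/v².
√(D² + v²x²) = √(0.27² + 0.31² × 150²) = 46.50; v² = 0.0961.
t = (46.50 − 0.27)/0.0961 = 481 days (vs. the pure-advection estimate x/v = 484 d).

481 days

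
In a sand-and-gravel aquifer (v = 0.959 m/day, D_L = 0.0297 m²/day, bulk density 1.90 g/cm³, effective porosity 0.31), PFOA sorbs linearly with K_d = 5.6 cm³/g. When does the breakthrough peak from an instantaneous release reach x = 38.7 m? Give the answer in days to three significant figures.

1420 days

Retardation factor R = 1 + ρ_b·K_d/n = 1 + 1.90 × 5.6/0.31 = 35.32.
Sorption retards both mechanisms: v_R = v/R = 0.02715 m/day, D_R = D/R = 0.0008409 m²/day.
Peak time from v_R²t² + 2D_R t − x² = 0: t = (√(D_R² + v_R²x²) − D_R)/v_R².
√(D_R² + v_R²x²) = √(0.0008409² + 0.02715² × 38.7²) = 1.051; v_R² = 0.0007371.
t = (1.051 − 0.0008409)/0.0007371 = 1420 days.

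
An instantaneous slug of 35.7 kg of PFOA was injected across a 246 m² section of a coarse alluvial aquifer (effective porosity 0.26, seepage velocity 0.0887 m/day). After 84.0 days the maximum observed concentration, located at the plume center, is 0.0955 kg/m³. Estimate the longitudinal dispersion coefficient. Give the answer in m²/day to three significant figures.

At the plume center C_max = M/(n_e·A·√(4πDt)), so D = M²/(4πt·(n_e·A·C_max)²).
n_e·A·C_max = 0.26 × 246 × 0.0955 = 6.108 kg/m.
D = 35.7²/(4π × 84.0 × 6.108²) = 0.0324 m²/day.

0.0324 m²/day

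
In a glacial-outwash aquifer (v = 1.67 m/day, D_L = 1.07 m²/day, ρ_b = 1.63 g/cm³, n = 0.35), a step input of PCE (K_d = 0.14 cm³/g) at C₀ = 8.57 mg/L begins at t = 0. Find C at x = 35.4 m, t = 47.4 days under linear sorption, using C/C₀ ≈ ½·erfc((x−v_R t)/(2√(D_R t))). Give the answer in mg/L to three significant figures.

Retardation factor R = 1 + ρ_b·K_d/n = 1 + 1.63 × 0.14/0.35 = 1.652.
Sorption retards both mechanisms: v_R = v/R = 1.011 m/day, D_R = D/R = 0.6477 m²/day.
v_R·t = 1.011 × 47.4 = 47.9214 m; 2√(D_R t) = 11.08 m; argument = (35.4 − 47.9214)/11.08 = -1.130.
C = C₀ × ½·erfc(-1.130) = 8.57 × 0.9450 = 8.10 mg/L.

8.10 mg/L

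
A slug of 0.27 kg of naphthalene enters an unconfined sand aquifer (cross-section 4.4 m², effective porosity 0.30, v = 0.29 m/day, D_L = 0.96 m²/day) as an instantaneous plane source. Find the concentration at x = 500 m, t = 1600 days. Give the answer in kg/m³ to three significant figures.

0.00119 kg/m³

For an instantaneous plane source, C(x,t) = M/(n_e·A·√(4πDt)) · exp(−(x−vt)²/(4Dt)), with n_e·A the pore (flow) area.
Plume center vt = 0.29 × 1600 = 464 m, so the well at 500 m is 36 m downgradient of the peak.
√(4πDt) = 138.9 m, giving peak height M/(n_e·A·√(4πDt)) = 0.27/(0.30 × 4.4 × 138.9) = 0.001473 kg/m³.
(x−vt)²/(4Dt) = (36)²/(4 × 0.96 × 1600) = 0.2109; exp(−0.2109) = 0.8099.
C = 0.001473 × 0.8099 = 0.00119 kg/m³.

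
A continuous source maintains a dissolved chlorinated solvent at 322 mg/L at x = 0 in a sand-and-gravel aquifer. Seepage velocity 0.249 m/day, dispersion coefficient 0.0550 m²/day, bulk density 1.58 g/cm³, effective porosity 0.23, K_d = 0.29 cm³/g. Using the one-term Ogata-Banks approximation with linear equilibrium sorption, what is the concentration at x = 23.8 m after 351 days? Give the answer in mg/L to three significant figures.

Retardation factor R = 1 + ρ_b·K_d/n = 1 + 1.58 × 0.29/0.23 = 2.992.
Sorption retards both mechanisms: v_R = v/R = 0.08322 m/day, D_R = D/R = 0.01838 m²/day.
v_R·t = 0.08322 × 351 = 29.21022 m; 2√(D_R t) = 5.080 m; argument = (23.8 − 29.21022)/5.080 = -1.065.
C = C₀ × ½·erfc(-1.065) = 322 × 0.9340 = 301 mg/L.

301 mg/L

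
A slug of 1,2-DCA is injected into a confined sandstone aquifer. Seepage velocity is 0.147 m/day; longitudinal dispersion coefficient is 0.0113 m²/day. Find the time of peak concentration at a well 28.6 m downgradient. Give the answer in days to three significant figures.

For the 1D instantaneous-source solution, setting ∂C/∂t = 0 at fixed x gives v²t² + 2Dt − x² = 0, so t = (√(D² + v²x²) − D)/v².
√(D² + v²x²) = √(0.0113² + 0.147² × 28.6²) = 4.204; v² = 0.021609.
t = (4.204 − 0.0113)/0.021609 = 194 days (vs. the pure-advection estimate x/v = 195 d).

194 days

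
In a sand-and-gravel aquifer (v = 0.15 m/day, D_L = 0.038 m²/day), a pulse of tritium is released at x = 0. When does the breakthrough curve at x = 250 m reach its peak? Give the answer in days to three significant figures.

1660 days

For the 1D instantaneous-source solution, setting ∂C/∂t = 0 at fixed x gives v²t² + 2Dt − x² = 0, so t = (√(D² + v²x²) − D)/v².
√(D² + v²x²) = √(0.038² + 0.15² × 250²) = 37.50; v² = 0.0225.
t = (37.50 − 0.038)/0.0225 = 1660 days (vs. the pure-advection estimate x/v = 1670 d).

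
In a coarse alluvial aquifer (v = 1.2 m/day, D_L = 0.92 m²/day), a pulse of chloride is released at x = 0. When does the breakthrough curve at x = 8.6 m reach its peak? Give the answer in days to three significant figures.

6.56 days

For the 1D instantaneous-source solution, setting ∂C/∂t = 0 at fixed x gives v²t² + 2Dt − x² = 0, so t = (√(D² + v²x²) − D)/v².
√(D² + v²x²) = √(0.92² + 1.2² × 8.6²) = 10.36; v² = 1.44.
t = (10.36 − 0.92)/1.44 = 6.56 days (vs. the pure-advection estimate x/v = 7.17 d).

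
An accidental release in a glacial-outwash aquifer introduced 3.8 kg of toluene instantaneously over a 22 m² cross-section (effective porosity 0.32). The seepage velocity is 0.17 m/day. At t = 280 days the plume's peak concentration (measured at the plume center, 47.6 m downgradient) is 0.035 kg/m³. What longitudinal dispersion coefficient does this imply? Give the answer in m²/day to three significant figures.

0.0676 m²/day

At the plume center C_max = M/(n_e·A·√(4πDt)), so D = M²/(4πt·(n_e·A·C_max)²).
n_e·A·C_max = 0.32 × 22 × 0.035 = 0.2464 kg/m.
D = 3.8²/(4π × 280 × 0.2464²) = 0.0676 m²/day.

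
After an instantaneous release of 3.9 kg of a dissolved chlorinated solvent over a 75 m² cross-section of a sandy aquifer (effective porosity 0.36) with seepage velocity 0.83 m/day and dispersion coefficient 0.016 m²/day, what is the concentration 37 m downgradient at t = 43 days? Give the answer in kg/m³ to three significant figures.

0.0263 kg/m³

For an instantaneous plane source, C(x,t) = M/(n_e·A·√(4πDt)) · exp(−(x−vt)²/(4Dt)), with n_e·A the pore (flow) area.
Plume center vt = 0.83 × 43 = 35.69 m, so the well at 37 m is 1.31 m downgradient of the peak.
√(4πDt) = 2.940 m, giving peak height M/(n_e·A·√(4πDt)) = 3.9/(0.36 × 75 × 2.940) = 0.04913 kg/m³.
(x−vt)²/(4Dt) = (1.31)²/(4 × 0.016 × 43) = 0.6236; exp(−0.6236) = 0.5360.
C = 0.04913 × 0.5360 = 0.0263 kg/m³.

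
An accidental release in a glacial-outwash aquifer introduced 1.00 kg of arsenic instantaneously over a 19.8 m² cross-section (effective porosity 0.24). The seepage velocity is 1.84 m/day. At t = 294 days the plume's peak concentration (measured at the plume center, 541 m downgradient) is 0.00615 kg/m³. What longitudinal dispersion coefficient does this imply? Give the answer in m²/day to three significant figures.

At the plume center C_max = M/(n_e·A·√(4πDt)), so D = M²/(4πt·(n_e·A·C_max)²).
n_e·A·C_max = 0.24 × 19.8 × 0.00615 = 0.02922 kg/m.
D = 1.00²/(4π × 294 × 0.02922²) = 0.317 m²/day.

0.317 m²/day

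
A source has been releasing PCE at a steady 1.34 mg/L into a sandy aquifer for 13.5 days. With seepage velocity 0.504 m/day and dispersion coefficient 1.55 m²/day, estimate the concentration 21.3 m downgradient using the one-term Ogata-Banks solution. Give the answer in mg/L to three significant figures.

For a continuous step input, C/C₀ ≈ ½·erfc((x−vt)/(2√(Dt))).
vt = 0.504 × 13.5 = 6.804 m and 2√(Dt) = 2√(1.55 × 13.5) = 9.149 m.
Argument (x−vt)/(2√(Dt)) = (21.3 − 6.804)/9.149 = 1.584; ½·erfc(1.584) = 0.01254.
C = 1.34 × 0.01254 = 0.0168 mg/L.

0.0168 mg/L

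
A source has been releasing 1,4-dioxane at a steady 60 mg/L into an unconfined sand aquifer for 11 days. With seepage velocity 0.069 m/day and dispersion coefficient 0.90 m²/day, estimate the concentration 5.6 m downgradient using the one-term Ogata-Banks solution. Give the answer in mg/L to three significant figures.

For a continuous step input, C/C₀ ≈ ½·erfc((x−vt)/(2√(Dt))).
vt = 0.069 × 11 = 0.759 m and 2√(Dt) = 2√(0.90 × 11) = 6.293 m.
Argument (x−vt)/(2√(Dt)) = (5.6 − 0.759)/6.293 = 0.7693; ½·erfc(0.7693) = 0.1383.
C = 60 × 0.1383 = 8.30 mg/L.

8.30 mg/L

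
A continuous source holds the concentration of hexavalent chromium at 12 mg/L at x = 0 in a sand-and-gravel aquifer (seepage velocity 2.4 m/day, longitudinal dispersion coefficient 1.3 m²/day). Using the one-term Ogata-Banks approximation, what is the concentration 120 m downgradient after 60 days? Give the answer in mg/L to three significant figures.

For a continuous step input, C/C₀ ≈ ½·erfc((x−vt)/(2√(Dt))).
vt = 2.4 × 60 = 144 m and 2√(Dt) = 2√(1.3 × 60) = 17.66 m.
Argument (x−vt)/(2√(Dt)) = (120 − 144)/17.66 = -1.359; ½·erfc(-1.359) = 0.9727.
C = 12 × 0.9727 = 11.7 mg/L.

11.7 mg/L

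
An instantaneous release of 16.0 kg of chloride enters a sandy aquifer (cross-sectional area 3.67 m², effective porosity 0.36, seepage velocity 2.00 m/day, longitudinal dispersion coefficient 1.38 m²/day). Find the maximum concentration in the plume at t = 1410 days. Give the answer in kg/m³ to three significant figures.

0.0774 kg/m³

The peak of an instantaneous 1D plume sits at x = vt; there the Gaussian factor is 1 and C_max = M/(n_e·A·√(4πDt)), where n_e·A is the pore area the mass is dissolved in.
√(4πDt) = √(4π × 1.38 × 1410) = 156.4 m, so C_max = 16.0/(0.36 × 3.67 × 156.4) = 0.0774 kg/m³.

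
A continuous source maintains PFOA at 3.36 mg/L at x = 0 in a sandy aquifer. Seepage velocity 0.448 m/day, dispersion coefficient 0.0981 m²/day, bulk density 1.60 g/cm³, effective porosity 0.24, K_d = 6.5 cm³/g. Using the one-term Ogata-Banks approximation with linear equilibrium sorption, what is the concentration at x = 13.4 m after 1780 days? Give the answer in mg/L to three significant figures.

Retardation factor R = 1 + ρ_b·K_d/n = 1 + 1.60 × 6.5/0.24 = 44.33.
Sorption retards both mechanisms: v_R = v/R = 0.01011 m/day, D_R = D/R = 0.002213 m²/day.
v_R·t = 0.01011 × 1780 = 17.9958 m; 2√(D_R t) = 3.969 m; argument = (13.4 − 17.9958)/3.969 = -1.158.
C = C₀ × ½·erfc(-1.158) = 3.36 × 0.9493 = 3.19 mg/L.

3.19 mg/L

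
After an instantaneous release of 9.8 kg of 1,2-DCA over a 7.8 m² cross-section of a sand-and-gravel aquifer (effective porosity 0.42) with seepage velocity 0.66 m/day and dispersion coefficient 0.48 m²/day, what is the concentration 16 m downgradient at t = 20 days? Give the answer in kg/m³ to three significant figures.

For an instantaneous plane source, C(x,t) = M/(n_e·A·√(4πDt)) · exp(−(x−vt)²/(4Dt)), with n_e·A the pore (flow) area.
Plume center vt = 0.66 × 20 = 13.2 m, so the well at 16 m is 2.8 m downgradient of the peak.
√(4πDt) = 10.98 m, giving peak height M/(n_e·A·√(4πDt)) = 9.8/(0.42 × 7.8 × 10.98) = 0.2724 kg/m³.
(x−vt)²/(4Dt) = (2.8)²/(4 × 0.48 × 20) = 0.2042; exp(−0.2042) = 0.8153.
C = 0.2724 × 0.8153 = 0.222 kg/m³.

0.222 kg/m³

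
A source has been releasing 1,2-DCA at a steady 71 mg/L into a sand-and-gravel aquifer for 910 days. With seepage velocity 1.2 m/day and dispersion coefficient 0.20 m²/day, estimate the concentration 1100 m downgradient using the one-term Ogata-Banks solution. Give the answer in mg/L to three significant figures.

24.0 mg/L

For a continuous step input, C/C₀ ≈ ½·erfc((x−vt)/(2√(Dt))).
vt = 1.2 × 910 = 1092 m and 2√(Dt) = 2√(0.20 × 910) = 26.98 m.
Argument (x−vt)/(2√(Dt)) = (1100 − 1092)/26.98 = 0.2965; ½·erfc(0.2965) = 0.3375.
C = 71 × 0.3375 = 24.0 mg/L.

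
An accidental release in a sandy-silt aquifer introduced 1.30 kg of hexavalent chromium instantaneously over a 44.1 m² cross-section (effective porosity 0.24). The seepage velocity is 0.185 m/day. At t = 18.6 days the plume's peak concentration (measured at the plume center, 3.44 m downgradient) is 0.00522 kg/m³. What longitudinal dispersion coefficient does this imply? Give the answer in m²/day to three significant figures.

At the plume center C_max = M/(n_e·A·√(4πDt)), so D = M²/(4πt·(n_e·A·C_max)²).
n_e·A·C_max = 0.24 × 44.1 × 0.00522 = 0.05525 kg/m.
D = 1.30²/(4π × 18.6 × 0.05525²) = 2.37 m²/day.

2.37 m²/day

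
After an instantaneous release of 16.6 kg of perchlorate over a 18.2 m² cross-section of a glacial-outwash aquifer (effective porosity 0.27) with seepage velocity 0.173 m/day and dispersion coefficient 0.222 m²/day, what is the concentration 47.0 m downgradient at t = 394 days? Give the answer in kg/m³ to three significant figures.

0.0283 kg/m³

For an instantaneous plane source, C(x,t) = M/(n_e·A·√(4πDt)) · exp(−(x−vt)²/(4Dt)), with n_e·A the pore (flow) area.
Plume center vt = 0.173 × 394 = 68.162 m, so the well at 47.0 m is 21.162 m upgradient of the peak.
√(4πDt) = 33.15 m, giving peak height M/(n_e·A·√(4πDt)) = 16.6/(0.27 × 18.2 × 33.15) = 0.1019 kg/m³.
(x−vt)²/(4Dt) = (-21.162)²/(4 × 0.222 × 394) = 1.280; exp(−1.280) = 0.2780.
C = 0.1019 × 0.2780 = 0.0283 kg/m³.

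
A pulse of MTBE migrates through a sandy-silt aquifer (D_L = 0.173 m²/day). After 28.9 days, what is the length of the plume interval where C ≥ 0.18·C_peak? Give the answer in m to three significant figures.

11.7 m

The plume is Gaussian with σ = √(2Dt) = √(2 × 0.173 × 28.9) = 3.162 m.
C/C_peak = exp(−Δx²/(2σ²)) = 0.18 ⇒ Δx = σ·√(−2 ln 0.18) = 3.162 × 1.852 = 5.856 m.
Width = 2Δx = 11.7 m.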